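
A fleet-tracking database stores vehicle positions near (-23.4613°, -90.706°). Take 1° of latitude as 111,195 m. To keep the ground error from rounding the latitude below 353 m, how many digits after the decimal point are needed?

One degree of latitude covers 111195 m.
Rounding to N decimal places gives at most 0.5 × 10⁻ᴺ degrees of error, i.e. 0.5 × 10⁻ᴺ × 111195 m.
Need 0.5 × 111195 × 10⁻ᴺ ≤ 353 → 10⁻ᴺ ≤ 6.349e-03, so N ≥ 2.20.
So 3 decimal places suffice (55.6 m); 2 would allow up to 556 m.

3 decimal places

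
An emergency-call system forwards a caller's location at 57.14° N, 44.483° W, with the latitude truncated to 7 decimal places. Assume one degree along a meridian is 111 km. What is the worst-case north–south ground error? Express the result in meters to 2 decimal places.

Truncating at 7 decimal places can drop up to a full unit in the last place, so the latitude may be off by as much as 1e-07°.
So the N–S error is at most 1e-07 × 111000 = 0.0111 m.

0.01 meters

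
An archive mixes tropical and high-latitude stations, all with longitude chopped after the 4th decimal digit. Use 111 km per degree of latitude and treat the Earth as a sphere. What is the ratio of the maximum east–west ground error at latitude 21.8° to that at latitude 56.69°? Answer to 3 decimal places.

1.691

Truncating at 4 decimal places can drop up to a full unit in the last place, so the longitude may be off by as much as 0.0001°.
At 21.8°: 0.0001° × 111000 × cos 21.8° = 0.0001 × 111000 × 0.9285 ≈ 10.306 m.
Error at 56.69° = 0.0001° × 111000 × cos 56.69° ≈ 11.1 × 0.5492 = 6.0958 m.
Ratio: 10.306 / 6.0958 = cos 21.8° / cos 56.69° ≈ 1.6907.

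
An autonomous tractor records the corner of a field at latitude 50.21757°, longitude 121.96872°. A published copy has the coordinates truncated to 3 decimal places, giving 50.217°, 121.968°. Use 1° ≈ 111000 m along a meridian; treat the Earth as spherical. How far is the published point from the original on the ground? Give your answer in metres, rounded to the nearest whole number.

The latitude changed by +0.00057° and the longitude by +0.00072°.
N–S: 0.00057° × 111000 m/° = 63.27 m.
E–W at 50.217°: 0.00072° × 111000 × cos 50.217° = 0.00072 × 111000 × 0.6399 ≈ 51.1393 m.
Combined displacement = (63.27² + 51.1393²)^½ ≈ 81.3531 m.

81 metres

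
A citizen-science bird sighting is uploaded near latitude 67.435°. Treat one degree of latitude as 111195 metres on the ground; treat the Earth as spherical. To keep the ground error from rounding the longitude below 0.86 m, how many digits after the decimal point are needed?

5 decimal places

At 67.435° one degree of longitude covers 111195 × cos 67.435° ≈ 111195 × 0.3837 ≈ 42669 m.
N decimal places → at most half a unit in the last place, 0.5 × 10⁻ᴺ° = 42669/2 × 10⁻ᴺ m.
Need 0.5 × 42669 × 10⁻ᴺ ≤ 0.86 → 10⁻ᴺ ≤ 4.031e-05, so N ≥ 4.39.
N = 4 would give 2.13 m (too coarse); N = 5 gives 0.213 m ≤ 0.86 m.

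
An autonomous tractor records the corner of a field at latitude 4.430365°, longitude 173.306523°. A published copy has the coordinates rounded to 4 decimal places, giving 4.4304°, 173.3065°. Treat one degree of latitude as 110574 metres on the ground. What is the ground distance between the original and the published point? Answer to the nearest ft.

Δlat = 4.430365 − 4.4304 = -0.000035°; Δlon = 173.306523 − 173.3065 = +0.000023°.
North–south shift: -0.000035 × 110574 = -3.87009 m.
E–W at 4.4304°: 0.000023° × 110574 × cos 4.4304° = 0.000023 × 110574 × 0.9970 ≈ 2.5356 m.
Hypotenuse of the two orthogonal shifts: √(3.87009² + 2.5356²) = 4.62676 m.
Converting: 4.62676 m × 3.2808 ft/m ≈ 15.18 ft.

15 ft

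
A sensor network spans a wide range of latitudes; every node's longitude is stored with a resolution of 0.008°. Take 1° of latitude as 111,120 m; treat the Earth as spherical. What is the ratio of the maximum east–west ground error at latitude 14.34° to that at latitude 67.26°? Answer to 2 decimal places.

With a 0.008° grid the true value lies within half a step, ±0.008°/2 = ±0.004°, of the stored one.
Error at 14.34° = 0.004° × 111120 × cos 14.34° ≈ 444.48 × 0.9688 = 430.63 m.
Error at 67.26° = 0.004° × 111120 × cos 67.26° ≈ 444.48 × 0.3866 = 171.81 m.
The ratio reduces to cos 14.34° / cos 67.26° = 0.9688/0.3866 ≈ 2.5064.

2.51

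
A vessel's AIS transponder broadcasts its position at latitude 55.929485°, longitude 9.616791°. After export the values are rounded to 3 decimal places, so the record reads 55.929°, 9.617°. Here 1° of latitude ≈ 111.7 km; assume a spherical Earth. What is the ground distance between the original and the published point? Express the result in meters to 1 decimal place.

The latitude changed by +0.000485° and the longitude by -0.000209°.
North–south shift: 0.000485 × 111700 = 54.1745 m.
East–west at this latitude: -0.000209° × 111700 × cos 55.929° ≈ -0.000209 × 62576.6 = -13.0785 m.
Hypotenuse of the two orthogonal shifts: √(54.1745² + 13.0785²) = 55.7308 m.

55.7 meters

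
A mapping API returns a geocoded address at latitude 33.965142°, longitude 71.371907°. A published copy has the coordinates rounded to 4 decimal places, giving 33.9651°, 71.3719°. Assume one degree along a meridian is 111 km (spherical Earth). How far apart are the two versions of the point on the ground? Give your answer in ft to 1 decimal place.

The latitude changed by +0.000042° and the longitude by +0.000007°.
North–south shift: 0.000042 × 111000 = 4.662 m.
E–W at 33.9651°: 0.000007° × 111000 × cos 33.9651° = 0.000007 × 111000 × 0.8294 ≈ 0.644427 m.
Distance: √(4.662² + 0.644427²) ≈ 4.70633 m.
Converting: 4.70633 m × 3.2808 ft/m ≈ 15.441 ft.

15.4 ft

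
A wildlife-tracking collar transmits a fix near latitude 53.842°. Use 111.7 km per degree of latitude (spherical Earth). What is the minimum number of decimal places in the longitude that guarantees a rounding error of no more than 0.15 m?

6

At 53.842° one degree of longitude covers 111700 × cos 53.842° ≈ 111700 × 0.5900 ≈ 65904.6 m.
With N decimal places the half-ulp bound is 0.5·10⁻ᴺ°, or 0.5·10⁻ᴺ × 65904.6 m on the ground.
Need 0.5 × 65904.6 × 10⁻ᴺ ≤ 0.15 → 10⁻ᴺ ≤ 4.552e-06, so N ≥ 5.34.
N = 5 would give 0.33 m (too coarse); N = 6 gives 0.033 m ≤ 0.15 m.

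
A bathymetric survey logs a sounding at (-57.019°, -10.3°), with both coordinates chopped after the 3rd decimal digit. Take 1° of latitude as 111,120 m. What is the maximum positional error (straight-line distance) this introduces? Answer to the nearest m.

Truncating at 3 decimal places can drop up to a full unit in the last place, so each coordinate may be off by as much as 0.001°.
Latitude error → 0.001 × 111120 = 111.12 m along the meridian.
Longitude error → 0.001 × 111120 × cos 57.019° = 0.001 × 111120 × 0.5444 ≈ 60.4894 m.
The two errors are perpendicular, so the maximum displacement is √(111.12² + 60.4894²) ≈ 126.517 m.

127 m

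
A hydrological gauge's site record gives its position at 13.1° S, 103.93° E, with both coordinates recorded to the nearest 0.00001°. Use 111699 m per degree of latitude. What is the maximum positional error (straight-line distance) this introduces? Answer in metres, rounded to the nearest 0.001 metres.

Rounding to 5 decimal places leaves each coordinate within ±5e-06° of the true value.
Latitude error → 5e-06 × 111699 = 0.558495 m along the meridian.
E–W at 13.1°: 5e-06° × 111699 × cos 13.1° = 5e-06 × 111699 × 0.9740 ≈ 0.543961 m.
The two errors are perpendicular, so the maximum displacement is √(0.558495² + 0.543961²) ≈ 0.779622 m.

0.780 metres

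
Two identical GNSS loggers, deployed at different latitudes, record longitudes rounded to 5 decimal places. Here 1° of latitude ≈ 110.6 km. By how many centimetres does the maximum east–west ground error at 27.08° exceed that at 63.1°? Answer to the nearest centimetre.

24 centimetres

Rounding to 5 decimal places leaves the longitude within ±5e-06° of the true value.
At 27.08°: 5e-06° × 110600 × cos 27.08° = 5e-06 × 110600 × 0.8904 ≈ 0.49238 m.
At 63.1°: 5e-06° × 110600 × cos 63.1° = 5e-06 × 110600 × 0.4524 ≈ 0.2502 m.
So the lower-latitude error exceeds the higher by 0.49238 − 0.2502 = 0.24218 m.
That is 0.242179 m = 24.218 cm.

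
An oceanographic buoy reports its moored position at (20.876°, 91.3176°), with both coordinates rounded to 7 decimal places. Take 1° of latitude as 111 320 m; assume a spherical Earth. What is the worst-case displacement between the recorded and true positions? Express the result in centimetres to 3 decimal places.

Rounding to 7 decimal places leaves each coordinate within ±5e-08° of the true value.
N–S: 5e-08° × 111320 m/° = 0.005566 m.
East–west component at 20.876°: 5e-08° × 111320 × cos 20.876° ≈ 5e-08 × 104012 ≈ 0.00520061 m.
The two errors are perpendicular, so the maximum displacement is √(0.005566² + 0.00520061²) ≈ 0.00761753 m.
That is 0.00761753 m = 0.76175 cm.

0.762 centimetres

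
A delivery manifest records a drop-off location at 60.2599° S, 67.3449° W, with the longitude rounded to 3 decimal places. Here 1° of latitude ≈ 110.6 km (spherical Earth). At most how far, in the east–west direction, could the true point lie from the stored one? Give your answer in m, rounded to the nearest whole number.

Rounding to 3 decimal places leaves the longitude within ±0.0005° of the true value.
At latitude 60.2599° a degree of longitude spans 110600 m × cos 60.2599° = 110600 × 0.4961 ≈ 54865 m.
So at most 0.0005° × 54865 ≈ 27.4325 m east–west.

27 m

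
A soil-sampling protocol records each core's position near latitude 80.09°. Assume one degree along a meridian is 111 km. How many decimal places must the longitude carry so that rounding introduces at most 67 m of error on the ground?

3

At 80.09° one degree of longitude covers 111000 × cos 80.09° ≈ 111000 × 0.1721 ≈ 19103.2 m.
N decimal places → at most half a unit in the last place, 0.5 × 10⁻ᴺ° = 19103.2/2 × 10⁻ᴺ m.
Need 0.5 × 19103.2 × 10⁻ᴺ ≤ 67 → 10⁻ᴺ ≤ 7.015e-03, so N ≥ 2.15.
At 2 places the error can reach 95.5 m, but 3 places keeps it to 9.55 m.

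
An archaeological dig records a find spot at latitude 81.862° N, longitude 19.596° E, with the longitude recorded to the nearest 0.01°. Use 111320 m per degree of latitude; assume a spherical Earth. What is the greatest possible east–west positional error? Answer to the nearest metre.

Rounding to 2 decimal places leaves the longitude within ±0.005° of the true value.
At latitude 81.862° a degree of longitude spans 111320 m × cos 81.862° = 111320 × 0.1416 ≈ 15758.2 m.
Maximum E–W displacement: 0.005 × 15758.2 = 78.7911 m.

79 metres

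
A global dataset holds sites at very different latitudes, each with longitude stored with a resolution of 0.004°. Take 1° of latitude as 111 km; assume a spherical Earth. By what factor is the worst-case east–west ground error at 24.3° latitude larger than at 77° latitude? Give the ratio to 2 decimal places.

4.05

With a 0.004° grid the true value lies within half a step, ±0.004°/2 = ±0.002°, of the stored one.
Error at 24.3° = 0.002° × 111000 × cos 24.3° ≈ 222 × 0.9114 = 202.33 m.
At 77°: 0.002° × 111000 × cos 77° = 0.002 × 111000 × 0.2250 ≈ 49.939 m.
Ratio: 202.33 / 49.939 = cos 24.3° / cos 77° ≈ 4.0516.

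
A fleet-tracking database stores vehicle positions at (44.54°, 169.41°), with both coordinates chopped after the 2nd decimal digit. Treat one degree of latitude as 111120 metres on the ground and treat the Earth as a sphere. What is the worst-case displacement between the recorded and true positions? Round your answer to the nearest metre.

Truncating at 2 decimal places can drop up to a full unit in the last place, so each coordinate may be off by as much as 0.01°.
North–south component: 0.01° × 111120 = 1111.2 m.
East–west component at 44.54°: 0.01° × 111120 × cos 44.54° ≈ 0.01 × 79202 ≈ 792.02 m.
Combining orthogonally: (1111.2² + 792.02²)^½ ≈ 1364.57 m.

1365 metres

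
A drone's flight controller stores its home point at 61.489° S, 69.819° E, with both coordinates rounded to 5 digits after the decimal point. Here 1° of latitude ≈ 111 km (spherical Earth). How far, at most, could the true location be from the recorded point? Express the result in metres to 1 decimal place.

0.6 metres

Rounding to 5 decimal places leaves each coordinate within ±5e-06° of the true value.
North–south component: 5e-06° × 111000 = 0.555 m.
East–west component at 61.489°: 5e-06° × 111000 × cos 61.489° ≈ 5e-06 × 52983.3 ≈ 0.264917 m.
Combining orthogonally: (0.555² + 0.264917²)^½ ≈ 0.614984 m.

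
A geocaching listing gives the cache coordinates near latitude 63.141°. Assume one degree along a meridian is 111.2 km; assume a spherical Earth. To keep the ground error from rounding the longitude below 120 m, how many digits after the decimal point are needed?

At 63.141° one degree of longitude covers 111200 × cos 63.141° ≈ 111200 × 0.4518 ≈ 50239.8 m.
With N decimal places the half-ulp bound is 0.5·10⁻ᴺ°, or 0.5·10⁻ᴺ × 50239.8 m on the ground.
Need 0.5 × 50239.8 × 10⁻ᴺ ≤ 120 → 10⁻ᴺ ≤ 4.777e-03, so N ≥ 2.32.
So 3 decimal places suffice (25.1 m); 2 would allow up to 251 m.

3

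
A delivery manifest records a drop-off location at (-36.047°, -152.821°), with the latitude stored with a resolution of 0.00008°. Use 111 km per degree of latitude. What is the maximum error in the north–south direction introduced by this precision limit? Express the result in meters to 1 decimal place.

4.4 meters

With a 0.00008° grid the true value lies within half a step, ±0.00008°/2 = ±4e-05°, of the stored one.
So the N–S error is at most 4e-05 × 111000 = 4.44 m.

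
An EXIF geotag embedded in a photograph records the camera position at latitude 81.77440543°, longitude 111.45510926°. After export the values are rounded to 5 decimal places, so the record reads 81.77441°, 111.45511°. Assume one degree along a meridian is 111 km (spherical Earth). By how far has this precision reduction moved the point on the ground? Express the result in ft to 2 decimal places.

1.66 ft

Δlat = 81.77440543 − 81.77441 = -0.00000457°; Δlon = 111.45510926 − 111.45511 = -0.00000074°.
N–S: -0.00000457° × 111000 m/° = -0.50727 m.
East–west at this latitude: -0.00000074° × 111000 × cos 81.7744° ≈ -0.00000074 × 15880.9 = -0.0117519 m.
Hypotenuse of the two orthogonal shifts: √(0.50727² + 0.0117519²) = 0.507406 m.
In feet: 0.507406 m ÷ 0.3048 ≈ 1.6647 ft.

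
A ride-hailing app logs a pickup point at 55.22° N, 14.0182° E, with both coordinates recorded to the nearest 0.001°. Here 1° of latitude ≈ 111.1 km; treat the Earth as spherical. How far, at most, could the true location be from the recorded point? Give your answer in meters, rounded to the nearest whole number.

Rounding to 3 decimal places leaves each coordinate within ±0.0005° of the true value.
N–S: 0.0005° × 111100 m/° = 55.55 m.
Longitude error → 0.0005 × 111100 × cos 55.22° = 0.0005 × 111100 × 0.5704 ≈ 31.6872 m.
Worst case both components are at the extreme and orthogonal: √(55.55² + 31.6872²) ≈ 63.9522 m.

64 meters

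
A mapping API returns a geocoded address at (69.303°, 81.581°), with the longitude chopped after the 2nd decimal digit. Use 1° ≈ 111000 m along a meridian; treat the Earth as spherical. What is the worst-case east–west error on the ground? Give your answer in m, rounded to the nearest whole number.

Truncating at 2 decimal places can drop up to a full unit in the last place, so the longitude may be off by as much as 0.01°.
At latitude 69.303° a degree of longitude spans 111000 m × cos 69.303° = 111000 × 0.3534 ≈ 39230.3 m.
So at most 0.01° × 39230.3 ≈ 392.303 m east–west.

392 m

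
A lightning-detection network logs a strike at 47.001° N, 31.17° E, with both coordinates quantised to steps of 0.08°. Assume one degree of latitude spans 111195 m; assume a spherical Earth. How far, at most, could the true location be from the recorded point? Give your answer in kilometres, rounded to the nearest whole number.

With a 0.08° grid the true value lies within half a step, ±0.08°/2 = ±0.04°, of the stored one.
Latitude error → 0.04 × 111195 = 4447.8 m along the meridian.
Longitude error → 0.04 × 111195 × cos 47.001° = 0.04 × 111195 × 0.6820 ≈ 3033.34 m.
Combining orthogonally: (4447.8² + 3033.34²)^½ ≈ 5383.68 m.
That is 5383.68 m = 5.3837 km.

5 kilometres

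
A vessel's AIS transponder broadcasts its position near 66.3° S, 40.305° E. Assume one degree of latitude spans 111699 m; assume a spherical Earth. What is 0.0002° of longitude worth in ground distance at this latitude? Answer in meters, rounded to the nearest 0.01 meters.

8.98 meters

One degree of longitude here spans 111699 × cos 66.3° = 111699 × 0.4019 ≈ 44897.2 m; 0.0002° of that is 8.97943 m.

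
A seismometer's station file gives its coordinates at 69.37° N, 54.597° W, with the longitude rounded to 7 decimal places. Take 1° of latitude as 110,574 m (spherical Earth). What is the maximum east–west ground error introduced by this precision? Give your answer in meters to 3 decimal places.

Rounding to 7 decimal places leaves the longitude within ±5e-08° of the true value.
At latitude 69.37° a degree of longitude spans 110574 m × cos 69.37° = 110574 × 0.3523 ≈ 38958.7 m.
Maximum E–W displacement: 5e-08 × 38958.7 = 0.00194794 m.

0.002 meters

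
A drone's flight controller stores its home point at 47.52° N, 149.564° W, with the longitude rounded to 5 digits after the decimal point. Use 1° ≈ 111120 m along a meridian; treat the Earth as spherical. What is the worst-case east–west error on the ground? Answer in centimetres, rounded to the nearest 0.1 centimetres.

37.5 centimetres

Rounding to 5 decimal places leaves the longitude within ±5e-06° of the true value.
At latitude 47.52° a degree of longitude spans 111120 m × cos 47.52° = 111120 × 0.6753 ≈ 75043 m.
So at most 5e-06° × 75043 ≈ 0.375215 m east–west.
That is 0.375215 m = 37.521 cm.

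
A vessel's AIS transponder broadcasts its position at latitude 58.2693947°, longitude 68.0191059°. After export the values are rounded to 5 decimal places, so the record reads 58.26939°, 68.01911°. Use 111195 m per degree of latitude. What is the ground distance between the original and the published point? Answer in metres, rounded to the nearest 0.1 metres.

0.6 metres

Δlat = 58.2693947 − 58.26939 = +0.0000047°; Δlon = 68.0191059 − 68.01911 = -0.0000041°.
N–S: 0.0000047° × 111195 m/° = 0.522616 m.
East–west at this latitude: -0.0000041° × 111195 × cos 58.2694° ≈ -0.0000041 × 58480.4 = -0.239769 m.
Combined displacement = (0.522616² + 0.239769²)^½ ≈ 0.574993 m.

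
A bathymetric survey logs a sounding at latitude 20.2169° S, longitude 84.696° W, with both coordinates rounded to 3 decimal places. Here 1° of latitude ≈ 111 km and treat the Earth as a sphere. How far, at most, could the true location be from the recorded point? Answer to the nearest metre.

Rounding to 3 decimal places leaves each coordinate within ±0.0005° of the true value.
North–south component: 0.0005° × 111000 = 55.5 m.
E–W at 20.2169°: 0.0005° × 111000 × cos 20.2169° = 0.0005 × 111000 × 0.9384 ≈ 52.0807 m.
Combining orthogonally: (55.5² + 52.0807²)^½ ≈ 76.1095 m.

76 metres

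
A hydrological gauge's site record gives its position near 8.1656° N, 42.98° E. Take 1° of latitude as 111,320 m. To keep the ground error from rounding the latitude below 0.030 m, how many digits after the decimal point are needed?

One degree of latitude covers 111320 m.
Rounding to N decimal places gives at most 0.5 × 10⁻ᴺ degrees of error, i.e. 0.5 × 10⁻ᴺ × 111320 m.
Need 0.5 × 111320 × 10⁻ᴺ ≤ 0.030 → 10⁻ᴺ ≤ 5.390e-07, so N ≥ 6.27.
So 7 decimal places suffice (0.00557 m); 6 would allow up to 0.0557 m.

7 decimal places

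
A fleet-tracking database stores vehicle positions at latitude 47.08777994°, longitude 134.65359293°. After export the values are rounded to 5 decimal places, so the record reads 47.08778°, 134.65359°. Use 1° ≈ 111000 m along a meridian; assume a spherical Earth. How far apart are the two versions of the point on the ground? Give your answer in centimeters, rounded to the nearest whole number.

Δlat = 47.08777994 − 47.08778 = -0.00000006°; Δlon = 134.65359293 − 134.65359 = +0.00000293°.
N–S: -0.00000006° × 111000 m/° = -0.00666 m.
E–W at 47.0878°: 0.00000293° × 111000 × cos 47.0878° = 0.00000293 × 111000 × 0.6809 ≈ 0.221442 m.
Distance: √(0.00666² + 0.221442²) ≈ 0.221542 m.
That is 0.221542 m = 22.154 cm.

22 centimeters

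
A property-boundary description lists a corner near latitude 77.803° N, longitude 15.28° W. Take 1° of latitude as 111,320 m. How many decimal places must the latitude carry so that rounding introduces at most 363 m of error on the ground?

One degree of latitude covers 111320 m.
With N decimal places the half-ulp bound is 0.5·10⁻ᴺ°, or 0.5·10⁻ᴺ × 111320 m on the ground.
Need 0.5 × 111320 × 10⁻ᴺ ≤ 363 → 10⁻ᴺ ≤ 6.522e-03, so N ≥ 2.19.
So 3 decimal places suffice (55.7 m); 2 would allow up to 557 m.

3 decimal places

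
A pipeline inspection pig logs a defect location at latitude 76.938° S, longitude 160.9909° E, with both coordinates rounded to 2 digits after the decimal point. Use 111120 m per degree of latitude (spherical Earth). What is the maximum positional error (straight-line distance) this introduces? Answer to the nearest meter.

570 meters

Rounding to 2 decimal places leaves each coordinate within ±0.005° of the true value.
North–south component: 0.005° × 111120 = 555.6 m.
East–west component at 76.938°: 0.005° × 111120 × cos 76.938° ≈ 0.005 × 25113.7 ≈ 125.569 m.
Worst case both components are at the extreme and orthogonal: √(555.6² + 125.569²) ≈ 569.613 m.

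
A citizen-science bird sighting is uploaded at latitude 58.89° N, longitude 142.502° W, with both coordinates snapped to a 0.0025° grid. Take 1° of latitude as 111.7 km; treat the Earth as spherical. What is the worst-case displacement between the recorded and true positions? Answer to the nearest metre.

157 metres

With a 0.0025° grid the true value lies within half a step, ±0.0025°/2 = ±0.00125°, of the stored one.
Latitude error → 0.00125 × 111700 = 139.625 m along the meridian.
Longitude error → 0.00125 × 111700 × cos 58.89° = 0.00125 × 111700 × 0.5167 ≈ 72.1418 m.
Combining orthogonally: (139.625² + 72.1418²)^½ ≈ 157.161 m.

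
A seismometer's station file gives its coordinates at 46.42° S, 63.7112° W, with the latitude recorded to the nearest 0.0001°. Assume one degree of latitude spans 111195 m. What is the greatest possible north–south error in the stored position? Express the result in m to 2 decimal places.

5.56 m

Rounding to 4 decimal places leaves the latitude within ±5e-05° of the true value.
North–south distance: 5e-05° × 111195 m/° = 5.55975 m.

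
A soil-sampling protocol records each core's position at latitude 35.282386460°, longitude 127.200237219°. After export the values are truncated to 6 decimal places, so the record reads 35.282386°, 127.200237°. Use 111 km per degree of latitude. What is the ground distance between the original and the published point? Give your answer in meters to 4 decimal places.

0.0548 meters

The latitude changed by +0.000000460° and the longitude by +0.000000219°.
N–S: 0.000000460° × 111000 m/° = 0.05106 m.
East–west at this latitude: 0.000000219° × 111000 × cos 35.2824° ≈ 0.000000219 × 90611 = 0.0198438 m.
Hypotenuse of the two orthogonal shifts: √(0.05106² + 0.0198438²) = 0.0547805 m.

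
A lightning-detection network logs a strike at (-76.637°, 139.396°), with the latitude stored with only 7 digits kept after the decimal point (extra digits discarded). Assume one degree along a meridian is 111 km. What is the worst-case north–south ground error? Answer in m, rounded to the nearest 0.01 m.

0.01 m

Truncating at 7 decimal places can drop up to a full unit in the last place, so the latitude may be off by as much as 1e-07°.
North–south distance: 1e-07° × 111000 m/° = 0.0111 m.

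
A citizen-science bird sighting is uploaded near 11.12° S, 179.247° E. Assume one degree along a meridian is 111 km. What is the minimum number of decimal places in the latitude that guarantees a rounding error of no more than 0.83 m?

One degree of latitude covers 111000 m.
With N decimal places the half-ulp bound is 0.5·10⁻ᴺ°, or 0.5·10⁻ᴺ × 111000 m on the ground.
Setting 55500 × 10⁻ᴺ ≤ 0.83 gives 10ᴺ ≥ 6.687e+04, i.e. N ≥ 4.83.
So 5 decimal places suffice (0.555 m); 4 would allow up to 5.55 m.

5 decimal places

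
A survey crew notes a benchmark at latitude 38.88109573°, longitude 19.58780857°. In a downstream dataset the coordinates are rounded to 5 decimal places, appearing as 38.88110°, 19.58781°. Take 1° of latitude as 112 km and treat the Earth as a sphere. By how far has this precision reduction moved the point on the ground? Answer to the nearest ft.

The latitude changed by -0.00000427° and the longitude by -0.00000143°.
N–S: -0.00000427° × 112000 m/° = -0.47824 m.
East–west at this latitude: -0.00000143° × 112000 × cos 38.8811° ≈ -0.00000143 × 87186.4 = -0.124677 m.
Distance: √(0.47824² + 0.124677²) ≈ 0.494224 m.
In feet: 0.494224 m ÷ 0.3048 ≈ 1.6215 ft.

2 ft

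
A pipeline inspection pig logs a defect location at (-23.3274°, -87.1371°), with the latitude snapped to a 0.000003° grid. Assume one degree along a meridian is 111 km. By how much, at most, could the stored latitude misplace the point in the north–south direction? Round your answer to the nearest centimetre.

17 centimetres

With a 0.000003° grid the true value lies within half a step, ±0.000003°/2 = ±1.5e-06°, of the stored one.
So the N–S error is at most 1.5e-06 × 111000 = 0.1665 m.
That is 0.1665 m = 16.65 cm.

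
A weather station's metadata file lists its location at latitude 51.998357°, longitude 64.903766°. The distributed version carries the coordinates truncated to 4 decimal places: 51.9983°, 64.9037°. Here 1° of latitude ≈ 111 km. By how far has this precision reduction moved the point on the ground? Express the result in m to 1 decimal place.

7.8 m

Δlat = 51.998357 − 51.9983 = +0.000057°; Δlon = 64.903766 − 64.9037 = +0.000066°.
N–S: 0.000057° × 111000 m/° = 6.327 m.
East–west at this latitude: 0.000066° × 111000 × cos 51.9983° ≈ 0.000066 × 68341 = 4.51051 m.
Distance: √(6.327² + 4.51051²) ≈ 7.77017 m.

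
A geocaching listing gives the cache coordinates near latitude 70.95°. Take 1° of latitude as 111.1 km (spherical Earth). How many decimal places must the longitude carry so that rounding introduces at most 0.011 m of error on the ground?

At 70.95° one degree of longitude covers 111100 × cos 70.95° ≈ 111100 × 0.3264 ≈ 36262.3 m.
N decimal places → at most half a unit in the last place, 0.5 × 10⁻ᴺ° = 36262.3/2 × 10⁻ᴺ m.
Setting 18131.1 × 10⁻ᴺ ≤ 0.011 gives 10ᴺ ≥ 1.648e+06, i.e. N ≥ 6.22.
At 6 places the error can reach 0.0181 m, but 7 places keeps it to 0.00181 m.

7 decimal places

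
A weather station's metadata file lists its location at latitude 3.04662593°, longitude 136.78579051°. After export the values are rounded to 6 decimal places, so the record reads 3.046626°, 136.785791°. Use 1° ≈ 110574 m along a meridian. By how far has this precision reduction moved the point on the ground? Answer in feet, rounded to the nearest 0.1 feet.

Δlat = 3.04662593 − 3.046626 = -0.00000007°; Δlon = 136.78579051 − 136.785791 = -0.00000049°.
N–S: -0.00000007° × 110574 m/° = -0.00774018 m.
E–W at 3.04663°: -0.00000049° × 110574 × cos 3.04663° = -0.00000049 × 110574 × 0.9986 ≈ -0.0541047 m.
Hypotenuse of the two orthogonal shifts: √(0.00774018² + 0.0541047²) = 0.0546555 m.
Converting: 0.0546555 m × 3.2808 ft/m ≈ 0.17932 ft.

0.2 feet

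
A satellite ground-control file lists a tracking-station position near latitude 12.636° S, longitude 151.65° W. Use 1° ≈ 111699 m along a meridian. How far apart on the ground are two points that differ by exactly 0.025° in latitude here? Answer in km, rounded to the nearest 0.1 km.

0.025° × 111699 m/° = 2792.48 m.
That is 2792.48 m = 2.7925 km.

2.8 km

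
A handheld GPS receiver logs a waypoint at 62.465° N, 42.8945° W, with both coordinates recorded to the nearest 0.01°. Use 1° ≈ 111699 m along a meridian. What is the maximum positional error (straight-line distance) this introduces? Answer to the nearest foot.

Rounding to 2 decimal places leaves each coordinate within ±0.005° of the true value.
Latitude error → 0.005 × 111699 = 558.495 m along the meridian.
E–W at 62.465°: 0.005° × 111699 × cos 62.465° = 0.005 × 111699 × 0.4623 ≈ 258.187 m.
Worst case both components are at the extreme and orthogonal: √(558.495² + 258.187²) ≈ 615.286 m.
Converting: 615.286 m × 3.2808 ft/m ≈ 2018.7 ft.

2019 feet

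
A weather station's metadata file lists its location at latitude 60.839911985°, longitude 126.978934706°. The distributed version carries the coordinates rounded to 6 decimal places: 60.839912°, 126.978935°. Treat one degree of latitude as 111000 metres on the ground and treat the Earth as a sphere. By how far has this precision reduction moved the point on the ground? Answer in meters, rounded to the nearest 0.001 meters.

The latitude changed by -0.000000015° and the longitude by -0.000000294°.
North–south shift: -0.000000015 × 111000 = -0.001665 m.
East–west at this latitude: -0.000000294° × 111000 × cos 60.8399° ≈ -0.000000294 × 54084.9 = -0.015901 m.
Combined displacement = (0.001665² + 0.015901²)^½ ≈ 0.0159879 m.

0.016 meters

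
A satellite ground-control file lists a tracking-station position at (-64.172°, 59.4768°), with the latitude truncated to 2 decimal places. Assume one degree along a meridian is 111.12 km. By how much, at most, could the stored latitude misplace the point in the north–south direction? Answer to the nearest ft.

Truncating at 2 decimal places can drop up to a full unit in the last place, so the latitude may be off by as much as 0.01°.
So the N–S error is at most 0.01 × 111120 = 1111.2 m.
Converting: 1111.2 m × 3.2808 ft/m ≈ 3645.7 ft.

3646 ft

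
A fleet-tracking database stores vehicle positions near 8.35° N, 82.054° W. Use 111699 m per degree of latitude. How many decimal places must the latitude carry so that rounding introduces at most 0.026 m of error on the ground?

7 decimal places

One degree of latitude covers 111699 m.
With N decimal places the half-ulp bound is 0.5·10⁻ᴺ°, or 0.5·10⁻ᴺ × 111699 m on the ground.
Need 0.5 × 111699 × 10⁻ᴺ ≤ 0.026 → 10⁻ᴺ ≤ 4.655e-07, so N ≥ 6.33.
At 6 places the error can reach 0.0558 m, but 7 places keeps it to 0.00558 m.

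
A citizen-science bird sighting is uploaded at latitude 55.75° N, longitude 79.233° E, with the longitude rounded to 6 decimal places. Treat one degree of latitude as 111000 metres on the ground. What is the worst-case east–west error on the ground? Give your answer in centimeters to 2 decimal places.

3.12 centimeters

Rounding to 6 decimal places leaves the longitude within ±5e-07° of the true value.
At latitude 55.75° a degree of longitude spans 111000 m × cos 55.75° = 111000 × 0.5628 ≈ 62471.3 m.
East–west error: 5e-07° × 62471.3 m/° ≈ 0.0312357 m.
That is 0.0312357 m = 3.1236 cm.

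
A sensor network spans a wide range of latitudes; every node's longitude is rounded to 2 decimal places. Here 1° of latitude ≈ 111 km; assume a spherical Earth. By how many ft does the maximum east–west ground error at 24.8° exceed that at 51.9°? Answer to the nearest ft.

Rounding to 2 decimal places leaves the longitude within ±0.005° of the true value.
At 24.8°: 0.005° × 111000 × cos 24.8° = 0.005 × 111000 × 0.9078 ≈ 503.82 m.
Error at 51.9° = 0.005° × 111000 × cos 51.9° ≈ 555 × 0.6170 = 342.45 m.
Difference: 503.82 − 342.45 = 161.36 m.
Converting: 161.362 m × 3.2808 ft/m ≈ 529.4 ft.

529 ft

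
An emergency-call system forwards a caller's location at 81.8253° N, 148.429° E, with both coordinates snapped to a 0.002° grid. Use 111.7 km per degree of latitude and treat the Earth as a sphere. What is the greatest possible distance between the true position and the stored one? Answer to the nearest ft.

370 ft

With a 0.002° grid the true value lies within half a step, ±0.002°/2 = ±0.001°, of the stored one.
N–S: 0.001° × 111700 m/° = 111.7 m.
E–W at 81.8253°: 0.001° × 111700 × cos 81.8253° = 0.001 × 111700 × 0.1422 ≈ 15.8828 m.
Worst case both components are at the extreme and orthogonal: √(111.7² + 15.8828²) ≈ 112.824 m.
Converting: 112.824 m × 3.2808 ft/m ≈ 370.16 ft.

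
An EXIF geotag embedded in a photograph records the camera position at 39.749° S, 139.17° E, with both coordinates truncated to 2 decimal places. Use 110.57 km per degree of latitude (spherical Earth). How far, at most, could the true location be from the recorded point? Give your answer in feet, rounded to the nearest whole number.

Truncating at 2 decimal places can drop up to a full unit in the last place, so each coordinate may be off by as much as 0.01°.
North–south component: 0.01° × 110570 = 1105.7 m.
Longitude error → 0.01 × 110570 × cos 39.749° = 0.01 × 110570 × 0.7689 ≈ 850.121 m.
The two errors are perpendicular, so the maximum displacement is √(1105.7² + 850.121²) ≈ 1394.73 m.
Converting: 1394.73 m × 3.2808 ft/m ≈ 4575.9 ft.

4576 feet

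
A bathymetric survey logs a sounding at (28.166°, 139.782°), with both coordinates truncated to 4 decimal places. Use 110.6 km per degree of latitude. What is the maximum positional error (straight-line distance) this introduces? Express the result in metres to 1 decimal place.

Truncating at 4 decimal places can drop up to a full unit in the last place, so each coordinate may be off by as much as 0.0001°.
North–south component: 0.0001° × 110600 = 11.06 m.
E–W at 28.166°: 0.0001° × 110600 × cos 28.166° = 0.0001 × 110600 × 0.8816 ≈ 9.75032 m.
Combining orthogonally: (11.06² + 9.75032²)^½ ≈ 14.7442 m.

14.7 metres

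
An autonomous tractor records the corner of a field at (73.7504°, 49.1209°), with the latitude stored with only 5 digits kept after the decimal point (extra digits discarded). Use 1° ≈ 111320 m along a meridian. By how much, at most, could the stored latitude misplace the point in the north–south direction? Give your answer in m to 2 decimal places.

1.11 m

Truncating at 5 decimal places can drop up to a full unit in the last place, so the latitude may be off by as much as 1e-05°.
North–south distance: 1e-05° × 111320 m/° = 1.1132 m.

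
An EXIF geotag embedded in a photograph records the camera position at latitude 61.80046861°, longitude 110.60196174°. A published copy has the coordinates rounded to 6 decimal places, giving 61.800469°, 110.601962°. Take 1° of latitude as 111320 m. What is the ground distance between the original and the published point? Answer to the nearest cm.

5 cm

The latitude changed by -0.00000039° and the longitude by -0.00000026°.
North–south shift: -0.00000039 × 111320 = -0.0434148 m.
E–W at 61.8005°: -0.00000026° × 111320 × cos 61.8005° = -0.00000026 × 111320 × 0.4725 ≈ -0.0136769 m.
Hypotenuse of the two orthogonal shifts: √(0.0434148² + 0.0136769²) = 0.0455182 m.
That is 0.0455182 m = 4.5518 cm.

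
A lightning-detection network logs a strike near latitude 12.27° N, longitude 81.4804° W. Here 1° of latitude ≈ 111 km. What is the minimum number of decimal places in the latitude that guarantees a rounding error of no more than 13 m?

One degree of latitude covers 111000 m.
N decimal places → at most half a unit in the last place, 0.5 × 10⁻ᴺ° = 111000/2 × 10⁻ᴺ m.
Setting 55500 × 10⁻ᴺ ≤ 13 gives 10ᴺ ≥ 4269, i.e. N ≥ 3.63.
N = 3 would give 55.5 m (too coarse); N = 4 gives 5.55 m ≤ 13 m.

4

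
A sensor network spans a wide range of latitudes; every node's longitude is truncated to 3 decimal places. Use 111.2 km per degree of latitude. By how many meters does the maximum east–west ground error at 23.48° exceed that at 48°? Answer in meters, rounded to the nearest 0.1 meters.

Truncating at 3 decimal places can drop up to a full unit in the last place, so the longitude may be off by as much as 0.001°.
At 23.48°: 0.001° × 111200 × cos 23.48° = 0.001 × 111200 × 0.9172 ≈ 101.99 m.
Error at 48° = 0.001° × 111200 × cos 48° ≈ 111.2 × 0.6691 = 74.407 m.
Difference: 101.99 − 74.407 = 27.585 m.

27.6 meters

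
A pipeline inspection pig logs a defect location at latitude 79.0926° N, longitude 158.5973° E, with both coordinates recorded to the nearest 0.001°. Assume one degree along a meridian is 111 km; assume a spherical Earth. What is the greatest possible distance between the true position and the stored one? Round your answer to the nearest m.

56 m

Rounding to 3 decimal places leaves each coordinate within ±0.0005° of the true value.
Latitude error → 0.0005 × 111000 = 55.5 m along the meridian.
E–W at 79.0926°: 0.0005° × 111000 × cos 79.0926° = 0.0005 × 111000 × 0.1892 ≈ 10.5018 m.
Worst case both components are at the extreme and orthogonal: √(55.5² + 10.5018²) ≈ 56.4849 m.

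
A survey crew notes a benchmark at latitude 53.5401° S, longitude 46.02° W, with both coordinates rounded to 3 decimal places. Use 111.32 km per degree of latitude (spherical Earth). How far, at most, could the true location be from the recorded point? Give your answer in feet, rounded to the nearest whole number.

Rounding to 3 decimal places leaves each coordinate within ±0.0005° of the true value.
Latitude error → 0.0005 × 111320 = 55.66 m along the meridian.
Longitude error → 0.0005 × 111320 × cos 53.5401° = 0.0005 × 111320 × 0.5943 ≈ 33.0765 m.
The two errors are perpendicular, so the maximum displacement is √(55.66² + 33.0765²) ≈ 64.7464 m.
Converting: 64.7464 m × 3.2808 ft/m ≈ 212.42 ft.

212 feet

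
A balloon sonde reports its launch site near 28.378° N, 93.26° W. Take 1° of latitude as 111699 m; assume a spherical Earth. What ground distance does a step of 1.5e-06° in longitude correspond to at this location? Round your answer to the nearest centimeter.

15 centimeters

One degree of longitude here spans 111699 × cos 28.378° = 111699 × 0.8798 ≈ 98276.3 m; 1.5e-06° of that is 0.147414 m.
That is 0.147414 m = 14.741 cm.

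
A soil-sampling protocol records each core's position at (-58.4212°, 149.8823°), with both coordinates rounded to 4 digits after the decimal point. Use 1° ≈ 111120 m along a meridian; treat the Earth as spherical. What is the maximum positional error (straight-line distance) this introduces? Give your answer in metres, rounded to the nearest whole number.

6 metres

Rounding to 4 decimal places leaves each coordinate within ±5e-05° of the true value.
N–S: 5e-05° × 111120 m/° = 5.556 m.
East–west component at 58.4212°: 5e-05° × 111120 × cos 58.4212° ≈ 5e-05 × 58190.3 ≈ 2.90951 m.
Worst case both components are at the extreme and orthogonal: √(5.556² + 2.90951²) ≈ 6.27172 m.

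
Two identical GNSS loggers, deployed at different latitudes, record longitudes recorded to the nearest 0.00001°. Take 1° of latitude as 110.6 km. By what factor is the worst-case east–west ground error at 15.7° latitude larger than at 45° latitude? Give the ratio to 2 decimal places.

Rounding to 5 decimal places leaves the longitude within ±5e-06° of the true value.
Error at 15.7° = 5e-06° × 110600 × cos 15.7° ≈ 0.553 × 0.9627 = 0.53237 m.
At 45°: 5e-06° × 110600 × cos 45° = 5e-06 × 110600 × 0.7071 ≈ 0.39103 m.
The ratio reduces to cos 15.7° / cos 45° = 0.9627/0.7071 ≈ 1.3615.

1.36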